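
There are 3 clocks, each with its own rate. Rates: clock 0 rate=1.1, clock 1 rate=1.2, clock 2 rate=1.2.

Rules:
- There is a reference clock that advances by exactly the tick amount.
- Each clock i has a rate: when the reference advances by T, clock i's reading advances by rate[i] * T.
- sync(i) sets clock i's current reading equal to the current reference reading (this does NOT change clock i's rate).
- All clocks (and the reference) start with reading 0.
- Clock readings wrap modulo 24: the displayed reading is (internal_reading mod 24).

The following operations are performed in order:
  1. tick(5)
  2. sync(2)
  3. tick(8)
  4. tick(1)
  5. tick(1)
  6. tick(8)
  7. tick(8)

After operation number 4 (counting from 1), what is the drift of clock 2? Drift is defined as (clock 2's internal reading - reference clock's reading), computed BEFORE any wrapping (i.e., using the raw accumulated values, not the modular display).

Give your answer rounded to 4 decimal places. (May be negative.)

After op 1 tick(5): ref=5.0000 raw=[5.5000 6.0000 6.0000]
After op 2 sync(2): ref=5.0000 raw=[5.5000 6.0000 5.0000]
After op 3 tick(8): ref=13.0000 raw=[14.3000 15.6000 14.6000]
After op 4 tick(1): ref=14.0000 raw=[15.4000 16.8000 15.8000]
Drift of clock 2 after op 4: 15.8000 - 14.0000 = 1.8000

Answer: 1.8000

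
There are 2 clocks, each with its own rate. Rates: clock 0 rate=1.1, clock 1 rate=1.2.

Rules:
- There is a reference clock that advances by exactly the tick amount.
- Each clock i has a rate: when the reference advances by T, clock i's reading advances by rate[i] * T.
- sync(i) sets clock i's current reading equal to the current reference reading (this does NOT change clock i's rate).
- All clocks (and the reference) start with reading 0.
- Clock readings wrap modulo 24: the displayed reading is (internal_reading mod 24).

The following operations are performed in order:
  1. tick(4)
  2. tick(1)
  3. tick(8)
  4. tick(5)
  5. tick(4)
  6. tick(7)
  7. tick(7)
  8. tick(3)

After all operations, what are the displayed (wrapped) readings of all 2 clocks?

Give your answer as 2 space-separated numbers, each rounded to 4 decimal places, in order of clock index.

After op 1 tick(4): ref=4.0000 raw=[4.4000 4.8000]
After op 2 tick(1): ref=5.0000 raw=[5.5000 6.0000]
After op 3 tick(8): ref=13.0000 raw=[14.3000 15.6000]
After op 4 tick(5): ref=18.0000 raw=[19.8000 21.6000]
After op 5 tick(4): ref=22.0000 raw=[24.2000 26.4000]
After op 6 tick(7): ref=29.0000 raw=[31.9000 34.8000]
After op 7 tick(7): ref=36.0000 raw=[39.6000 43.2000]
After op 8 tick(3): ref=39.0000 raw=[42.9000 46.8000]
Wrap final raw readings (mod 24): 42.9000 mod 24 = 18.9000; 46.8000 mod 24 = 22.8000

Answer: 18.9000 22.8000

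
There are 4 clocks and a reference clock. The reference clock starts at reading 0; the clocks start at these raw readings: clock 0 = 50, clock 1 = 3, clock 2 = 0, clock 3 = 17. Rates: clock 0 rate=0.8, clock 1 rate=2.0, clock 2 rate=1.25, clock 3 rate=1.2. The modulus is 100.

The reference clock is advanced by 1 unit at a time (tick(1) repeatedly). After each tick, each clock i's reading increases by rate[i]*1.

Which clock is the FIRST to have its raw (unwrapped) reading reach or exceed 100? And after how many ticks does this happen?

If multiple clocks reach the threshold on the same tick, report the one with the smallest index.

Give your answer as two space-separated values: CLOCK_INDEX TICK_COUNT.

clock 0: start=50, rate=0.8, needs 100-50 = 50; ticks = ceil(50/0.8) = ceil(62.5000) = 63; reading at tick 63 = 50 + 0.8*63 = 100.4000
clock 1: start=3, rate=2.0, needs 100-3 = 97; ticks = ceil(97/2.0) = ceil(48.5000) = 49; reading at tick 49 = 3 + 2.0*49 = 101.0000
clock 2: start=0, rate=1.25, needs 100-0 = 100; ticks = ceil(100/1.25) = ceil(80.0000) = 80; reading at tick 80 = 0 + 1.25*80 = 100.0000
clock 3: start=17, rate=1.2, needs 100-17 = 83; ticks = ceil(83/1.2) = ceil(69.1667) = 70; reading at tick 70 = 17 + 1.2*70 = 101.0000
Minimum tick count = 49; winners = [1]; smallest index = 1

Answer: 1 49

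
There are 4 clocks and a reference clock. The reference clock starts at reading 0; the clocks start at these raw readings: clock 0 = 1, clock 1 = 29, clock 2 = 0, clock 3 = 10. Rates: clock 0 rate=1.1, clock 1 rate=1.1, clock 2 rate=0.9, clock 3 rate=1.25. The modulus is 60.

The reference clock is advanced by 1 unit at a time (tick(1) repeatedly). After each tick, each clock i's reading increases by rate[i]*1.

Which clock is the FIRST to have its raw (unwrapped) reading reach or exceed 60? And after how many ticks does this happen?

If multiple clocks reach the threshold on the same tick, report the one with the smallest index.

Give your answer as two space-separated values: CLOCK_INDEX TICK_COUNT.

clock 0: start=1, rate=1.1, needs 60-1 = 59; ticks = ceil(59/1.1) = ceil(53.6364) = 54; reading at tick 54 = 1 + 1.1*54 = 60.4000
clock 1: start=29, rate=1.1, needs 60-29 = 31; ticks = ceil(31/1.1) = ceil(28.1818) = 29; reading at tick 29 = 29 + 1.1*29 = 60.9000
clock 2: start=0, rate=0.9, needs 60-0 = 60; ticks = ceil(60/0.9) = ceil(66.6667) = 67; reading at tick 67 = 0 + 0.9*67 = 60.3000
clock 3: start=10, rate=1.25, needs 60-10 = 50; ticks = ceil(50/1.25) = ceil(40.0000) = 40; reading at tick 40 = 10 + 1.25*40 = 60.0000
Minimum tick count = 29; winners = [1]; smallest index = 1

Answer: 1 29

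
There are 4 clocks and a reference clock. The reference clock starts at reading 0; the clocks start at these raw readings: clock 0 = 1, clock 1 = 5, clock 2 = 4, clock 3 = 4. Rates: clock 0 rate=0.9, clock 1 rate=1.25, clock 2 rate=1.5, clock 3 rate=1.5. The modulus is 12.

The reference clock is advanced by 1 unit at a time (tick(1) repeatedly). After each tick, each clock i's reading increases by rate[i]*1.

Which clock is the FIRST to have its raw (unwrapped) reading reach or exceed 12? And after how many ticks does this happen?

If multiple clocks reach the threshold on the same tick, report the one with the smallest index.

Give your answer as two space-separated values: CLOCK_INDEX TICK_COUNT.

Answer: 1 6

Derivation:
clock 0: start=1, rate=0.9, needs 12-1 = 11; ticks = ceil(11/0.9) = ceil(12.2222) = 13; reading at tick 13 = 1 + 0.9*13 = 12.7000
clock 1: start=5, rate=1.25, needs 12-5 = 7; ticks = ceil(7/1.25) = ceil(5.6000) = 6; reading at tick 6 = 5 + 1.25*6 = 12.5000
clock 2: start=4, rate=1.5, needs 12-4 = 8; ticks = ceil(8/1.5) = ceil(5.3333) = 6; reading at tick 6 = 4 + 1.5*6 = 13.0000
clock 3: start=4, rate=1.5, needs 12-4 = 8; ticks = ceil(8/1.5) = ceil(5.3333) = 6; reading at tick 6 = 4 + 1.5*6 = 13.0000
Minimum tick count = 6; winners = [1, 2, 3]; smallest index = 1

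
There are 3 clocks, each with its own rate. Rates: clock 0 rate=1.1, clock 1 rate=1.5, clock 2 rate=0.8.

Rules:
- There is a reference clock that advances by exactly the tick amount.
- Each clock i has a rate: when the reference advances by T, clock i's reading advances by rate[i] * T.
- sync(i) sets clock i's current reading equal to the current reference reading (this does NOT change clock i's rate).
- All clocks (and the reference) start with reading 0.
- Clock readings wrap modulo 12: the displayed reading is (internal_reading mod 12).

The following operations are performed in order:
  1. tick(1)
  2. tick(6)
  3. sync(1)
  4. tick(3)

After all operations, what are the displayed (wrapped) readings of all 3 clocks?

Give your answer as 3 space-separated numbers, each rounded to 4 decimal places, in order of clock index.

After op 1 tick(1): ref=1.0000 raw=[1.1000 1.5000 0.8000]
After op 2 tick(6): ref=7.0000 raw=[7.7000 10.5000 5.6000]
After op 3 sync(1): ref=7.0000 raw=[7.7000 7.0000 5.6000]
After op 4 tick(3): ref=10.0000 raw=[11.0000 11.5000 8.0000]
Wrap final raw readings (mod 12): 11.0000 mod 12 = 11.0000; 11.5000 mod 12 = 11.5000; 8.0000 mod 12 = 8.0000

Answer: 11.0000 11.5000 8.0000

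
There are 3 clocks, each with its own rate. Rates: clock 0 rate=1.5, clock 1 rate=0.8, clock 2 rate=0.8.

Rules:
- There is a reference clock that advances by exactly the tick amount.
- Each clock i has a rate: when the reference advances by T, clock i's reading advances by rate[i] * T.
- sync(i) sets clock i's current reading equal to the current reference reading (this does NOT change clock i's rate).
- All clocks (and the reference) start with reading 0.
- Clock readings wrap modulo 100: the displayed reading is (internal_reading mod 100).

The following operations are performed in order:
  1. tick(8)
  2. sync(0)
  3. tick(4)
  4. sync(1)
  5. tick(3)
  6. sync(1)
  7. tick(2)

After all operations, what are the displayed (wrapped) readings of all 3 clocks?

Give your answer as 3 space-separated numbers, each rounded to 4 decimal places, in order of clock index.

Answer: 21.5000 16.6000 13.6000

Derivation:
After op 1 tick(8): ref=8.0000 raw=[12.0000 6.4000 6.4000]
After op 2 sync(0): ref=8.0000 raw=[8.0000 6.4000 6.4000]
After op 3 tick(4): ref=12.0000 raw=[14.0000 9.6000 9.6000]
After op 4 sync(1): ref=12.0000 raw=[14.0000 12.0000 9.6000]
After op 5 tick(3): ref=15.0000 raw=[18.5000 14.4000 12.0000]
After op 6 sync(1): ref=15.0000 raw=[18.5000 15.0000 12.0000]
After op 7 tick(2): ref=17.0000 raw=[21.5000 16.6000 13.6000]
Wrap final raw readings (mod 100): 21.5000 mod 100 = 21.5000; 16.6000 mod 100 = 16.6000; 13.6000 mod 100 = 13.6000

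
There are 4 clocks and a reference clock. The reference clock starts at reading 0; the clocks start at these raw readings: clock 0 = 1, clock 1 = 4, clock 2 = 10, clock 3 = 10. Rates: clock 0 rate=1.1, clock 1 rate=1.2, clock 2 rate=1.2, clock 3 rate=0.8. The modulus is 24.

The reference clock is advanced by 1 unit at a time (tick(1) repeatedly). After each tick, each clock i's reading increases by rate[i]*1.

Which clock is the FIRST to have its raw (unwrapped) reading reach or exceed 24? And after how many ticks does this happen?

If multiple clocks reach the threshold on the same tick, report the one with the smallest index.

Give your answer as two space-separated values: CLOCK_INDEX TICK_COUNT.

Answer: 2 12

Derivation:
clock 0: start=1, rate=1.1, needs 24-1 = 23; ticks = ceil(23/1.1) = ceil(20.9091) = 21; reading at tick 21 = 1 + 1.1*21 = 24.1000
clock 1: start=4, rate=1.2, needs 24-4 = 20; ticks = ceil(20/1.2) = ceil(16.6667) = 17; reading at tick 17 = 4 + 1.2*17 = 24.4000
clock 2: start=10, rate=1.2, needs 24-10 = 14; ticks = ceil(14/1.2) = ceil(11.6667) = 12; reading at tick 12 = 10 + 1.2*12 = 24.4000
clock 3: start=10, rate=0.8, needs 24-10 = 14; ticks = ceil(14/0.8) = ceil(17.5000) = 18; reading at tick 18 = 10 + 0.8*18 = 24.4000
Minimum tick count = 12; winners = [2]; smallest index = 2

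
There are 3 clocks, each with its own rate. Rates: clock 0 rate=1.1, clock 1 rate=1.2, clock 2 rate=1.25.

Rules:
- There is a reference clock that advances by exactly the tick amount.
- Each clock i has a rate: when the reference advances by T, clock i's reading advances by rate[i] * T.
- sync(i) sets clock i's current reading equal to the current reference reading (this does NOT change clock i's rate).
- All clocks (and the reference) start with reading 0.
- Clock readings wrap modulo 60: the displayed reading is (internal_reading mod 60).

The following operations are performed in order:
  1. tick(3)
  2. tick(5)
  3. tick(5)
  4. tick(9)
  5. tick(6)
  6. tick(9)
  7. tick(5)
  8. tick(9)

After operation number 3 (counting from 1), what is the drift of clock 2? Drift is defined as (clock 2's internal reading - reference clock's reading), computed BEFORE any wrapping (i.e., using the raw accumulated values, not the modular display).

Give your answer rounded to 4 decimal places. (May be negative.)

Answer: 3.2500

Derivation:
After op 1 tick(3): ref=3.0000 raw=[3.3000 3.6000 3.7500]
After op 2 tick(5): ref=8.0000 raw=[8.8000 9.6000 10.0000]
After op 3 tick(5): ref=13.0000 raw=[14.3000 15.6000 16.2500]
Drift of clock 2 after op 3: 16.2500 - 13.0000 = 3.2500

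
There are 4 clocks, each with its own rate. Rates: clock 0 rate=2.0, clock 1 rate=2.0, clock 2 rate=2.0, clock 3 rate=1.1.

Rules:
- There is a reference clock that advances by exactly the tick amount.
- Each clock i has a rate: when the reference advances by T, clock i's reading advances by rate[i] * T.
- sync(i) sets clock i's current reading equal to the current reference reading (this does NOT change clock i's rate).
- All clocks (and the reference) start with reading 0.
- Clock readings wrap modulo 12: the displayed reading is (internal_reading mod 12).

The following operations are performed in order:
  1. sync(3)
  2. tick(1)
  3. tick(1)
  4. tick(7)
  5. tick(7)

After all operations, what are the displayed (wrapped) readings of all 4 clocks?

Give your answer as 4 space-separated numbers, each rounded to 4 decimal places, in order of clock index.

Answer: 8.0000 8.0000 8.0000 5.6000

Derivation:
After op 1 sync(3): ref=0.0000 raw=[0.0000 0.0000 0.0000 0.0000]
After op 2 tick(1): ref=1.0000 raw=[2.0000 2.0000 2.0000 1.1000]
After op 3 tick(1): ref=2.0000 raw=[4.0000 4.0000 4.0000 2.2000]
After op 4 tick(7): ref=9.0000 raw=[18.0000 18.0000 18.0000 9.9000]
After op 5 tick(7): ref=16.0000 raw=[32.0000 32.0000 32.0000 17.6000]
Wrap final raw readings (mod 12): 32.0000 mod 12 = 8.0000; 32.0000 mod 12 = 8.0000; 32.0000 mod 12 = 8.0000; 17.6000 mod 12 = 5.6000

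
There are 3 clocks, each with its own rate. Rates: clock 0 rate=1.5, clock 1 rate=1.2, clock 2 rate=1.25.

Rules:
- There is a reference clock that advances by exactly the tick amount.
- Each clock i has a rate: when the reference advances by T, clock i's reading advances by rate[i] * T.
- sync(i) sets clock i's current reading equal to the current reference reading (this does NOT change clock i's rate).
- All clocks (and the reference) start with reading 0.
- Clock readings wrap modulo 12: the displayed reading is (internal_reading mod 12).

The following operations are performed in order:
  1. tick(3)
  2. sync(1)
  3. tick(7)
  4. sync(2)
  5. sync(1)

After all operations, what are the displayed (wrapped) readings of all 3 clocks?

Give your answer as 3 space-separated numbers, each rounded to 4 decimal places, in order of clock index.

Answer: 3.0000 10.0000 10.0000

Derivation:
After op 1 tick(3): ref=3.0000 raw=[4.5000 3.6000 3.7500]
After op 2 sync(1): ref=3.0000 raw=[4.5000 3.0000 3.7500]
After op 3 tick(7): ref=10.0000 raw=[15.0000 11.4000 12.5000]
After op 4 sync(2): ref=10.0000 raw=[15.0000 11.4000 10.0000]
After op 5 sync(1): ref=10.0000 raw=[15.0000 10.0000 10.0000]
Wrap final raw readings (mod 12): 15.0000 mod 12 = 3.0000; 10.0000 mod 12 = 10.0000; 10.0000 mod 12 = 10.0000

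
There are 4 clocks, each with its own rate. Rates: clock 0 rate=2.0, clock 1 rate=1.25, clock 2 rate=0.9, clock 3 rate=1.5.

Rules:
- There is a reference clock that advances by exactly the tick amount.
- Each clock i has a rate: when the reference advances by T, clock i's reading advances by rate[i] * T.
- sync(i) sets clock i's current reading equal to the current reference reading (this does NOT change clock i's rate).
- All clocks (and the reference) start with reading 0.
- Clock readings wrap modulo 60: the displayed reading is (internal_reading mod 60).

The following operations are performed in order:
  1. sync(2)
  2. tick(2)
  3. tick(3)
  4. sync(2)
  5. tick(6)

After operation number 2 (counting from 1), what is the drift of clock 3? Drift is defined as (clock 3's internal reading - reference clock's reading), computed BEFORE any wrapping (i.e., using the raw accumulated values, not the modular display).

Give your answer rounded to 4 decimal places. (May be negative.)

Answer: 1.0000

Derivation:
After op 1 sync(2): ref=0.0000 raw=[0.0000 0.0000 0.0000 0.0000]
After op 2 tick(2): ref=2.0000 raw=[4.0000 2.5000 1.8000 3.0000]
Drift of clock 3 after op 2: 3.0000 - 2.0000 = 1.0000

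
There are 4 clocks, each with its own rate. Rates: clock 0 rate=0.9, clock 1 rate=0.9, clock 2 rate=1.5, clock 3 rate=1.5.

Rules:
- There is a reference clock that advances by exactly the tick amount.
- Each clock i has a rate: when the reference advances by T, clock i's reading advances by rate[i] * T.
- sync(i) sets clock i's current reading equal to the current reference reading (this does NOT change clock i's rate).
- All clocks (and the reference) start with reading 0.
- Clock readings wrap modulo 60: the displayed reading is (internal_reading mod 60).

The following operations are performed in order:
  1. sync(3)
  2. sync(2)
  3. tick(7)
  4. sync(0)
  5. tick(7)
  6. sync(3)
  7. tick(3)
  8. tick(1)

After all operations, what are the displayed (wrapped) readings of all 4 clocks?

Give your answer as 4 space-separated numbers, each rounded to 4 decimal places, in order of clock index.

Answer: 16.9000 16.2000 27.0000 20.0000

Derivation:
After op 1 sync(3): ref=0.0000 raw=[0.0000 0.0000 0.0000 0.0000]
After op 2 sync(2): ref=0.0000 raw=[0.0000 0.0000 0.0000 0.0000]
After op 3 tick(7): ref=7.0000 raw=[6.3000 6.3000 10.5000 10.5000]
After op 4 sync(0): ref=7.0000 raw=[7.0000 6.3000 10.5000 10.5000]
After op 5 tick(7): ref=14.0000 raw=[13.3000 12.6000 21.0000 21.0000]
After op 6 sync(3): ref=14.0000 raw=[13.3000 12.6000 21.0000 14.0000]
After op 7 tick(3): ref=17.0000 raw=[16.0000 15.3000 25.5000 18.5000]
After op 8 tick(1): ref=18.0000 raw=[16.9000 16.2000 27.0000 20.0000]
Wrap final raw readings (mod 60): 16.9000 mod 60 = 16.9000; 16.2000 mod 60 = 16.2000; 27.0000 mod 60 = 27.0000; 20.0000 mod 60 = 20.0000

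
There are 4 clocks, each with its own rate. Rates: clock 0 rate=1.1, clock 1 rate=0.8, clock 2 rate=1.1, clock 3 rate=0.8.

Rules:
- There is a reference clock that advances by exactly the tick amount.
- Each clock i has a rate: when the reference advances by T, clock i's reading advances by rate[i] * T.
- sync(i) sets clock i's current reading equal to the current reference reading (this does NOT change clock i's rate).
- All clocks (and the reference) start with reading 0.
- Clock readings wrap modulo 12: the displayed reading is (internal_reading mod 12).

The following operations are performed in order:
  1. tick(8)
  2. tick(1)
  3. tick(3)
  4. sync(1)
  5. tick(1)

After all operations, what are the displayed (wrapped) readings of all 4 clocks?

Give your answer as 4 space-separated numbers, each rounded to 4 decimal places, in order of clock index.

After op 1 tick(8): ref=8.0000 raw=[8.8000 6.4000 8.8000 6.4000]
After op 2 tick(1): ref=9.0000 raw=[9.9000 7.2000 9.9000 7.2000]
After op 3 tick(3): ref=12.0000 raw=[13.2000 9.6000 13.2000 9.6000]
After op 4 sync(1): ref=12.0000 raw=[13.2000 12.0000 13.2000 9.6000]
After op 5 tick(1): ref=13.0000 raw=[14.3000 12.8000 14.3000 10.4000]
Wrap final raw readings (mod 12): 14.3000 mod 12 = 2.3000; 12.8000 mod 12 = 0.8000; 14.3000 mod 12 = 2.3000; 10.4000 mod 12 = 10.4000

Answer: 2.3000 0.8000 2.3000 10.4000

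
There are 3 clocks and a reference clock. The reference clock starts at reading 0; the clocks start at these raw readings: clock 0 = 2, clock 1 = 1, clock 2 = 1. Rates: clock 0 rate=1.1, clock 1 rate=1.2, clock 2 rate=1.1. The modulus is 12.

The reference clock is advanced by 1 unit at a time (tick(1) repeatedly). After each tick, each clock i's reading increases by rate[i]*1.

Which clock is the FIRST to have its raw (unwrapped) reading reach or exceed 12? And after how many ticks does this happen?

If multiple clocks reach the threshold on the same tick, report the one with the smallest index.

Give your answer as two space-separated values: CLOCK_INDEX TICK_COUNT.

Answer: 0 10

Derivation:
clock 0: start=2, rate=1.1, needs 12-2 = 10; ticks = ceil(10/1.1) = ceil(9.0909) = 10; reading at tick 10 = 2 + 1.1*10 = 13.0000
clock 1: start=1, rate=1.2, needs 12-1 = 11; ticks = ceil(11/1.2) = ceil(9.1667) = 10; reading at tick 10 = 1 + 1.2*10 = 13.0000
clock 2: start=1, rate=1.1, needs 12-1 = 11; ticks = ceil(11/1.1) = ceil(10.0000) = 10; reading at tick 10 = 1 + 1.1*10 = 12.0000
Minimum tick count = 10; winners = [0, 1, 2]; smallest index = 0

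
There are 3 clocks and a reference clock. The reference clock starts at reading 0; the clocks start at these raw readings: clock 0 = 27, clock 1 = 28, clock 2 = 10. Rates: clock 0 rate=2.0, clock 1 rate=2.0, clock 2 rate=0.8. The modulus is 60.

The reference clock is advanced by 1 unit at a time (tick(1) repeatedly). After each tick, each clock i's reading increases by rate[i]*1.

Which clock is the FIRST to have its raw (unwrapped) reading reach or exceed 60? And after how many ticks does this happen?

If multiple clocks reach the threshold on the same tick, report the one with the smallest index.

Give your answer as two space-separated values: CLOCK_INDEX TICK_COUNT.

clock 0: start=27, rate=2.0, needs 60-27 = 33; ticks = ceil(33/2.0) = ceil(16.5000) = 17; reading at tick 17 = 27 + 2.0*17 = 61.0000
clock 1: start=28, rate=2.0, needs 60-28 = 32; ticks = ceil(32/2.0) = ceil(16.0000) = 16; reading at tick 16 = 28 + 2.0*16 = 60.0000
clock 2: start=10, rate=0.8, needs 60-10 = 50; ticks = ceil(50/0.8) = ceil(62.5000) = 63; reading at tick 63 = 10 + 0.8*63 = 60.4000
Minimum tick count = 16; winners = [1]; smallest index = 1

Answer: 1 16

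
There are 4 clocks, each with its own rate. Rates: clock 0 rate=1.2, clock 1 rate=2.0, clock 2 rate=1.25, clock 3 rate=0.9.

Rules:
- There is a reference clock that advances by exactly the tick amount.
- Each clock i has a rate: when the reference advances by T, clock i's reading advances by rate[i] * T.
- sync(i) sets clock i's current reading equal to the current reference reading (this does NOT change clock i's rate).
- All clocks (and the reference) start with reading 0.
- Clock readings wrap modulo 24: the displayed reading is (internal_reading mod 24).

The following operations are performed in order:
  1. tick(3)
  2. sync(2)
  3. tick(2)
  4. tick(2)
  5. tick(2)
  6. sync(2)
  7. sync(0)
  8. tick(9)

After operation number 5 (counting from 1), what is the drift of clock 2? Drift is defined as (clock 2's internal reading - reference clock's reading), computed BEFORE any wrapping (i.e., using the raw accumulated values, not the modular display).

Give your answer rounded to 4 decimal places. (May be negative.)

After op 1 tick(3): ref=3.0000 raw=[3.6000 6.0000 3.7500 2.7000]
After op 2 sync(2): ref=3.0000 raw=[3.6000 6.0000 3.0000 2.7000]
After op 3 tick(2): ref=5.0000 raw=[6.0000 10.0000 5.5000 4.5000]
After op 4 tick(2): ref=7.0000 raw=[8.4000 14.0000 8.0000 6.3000]
After op 5 tick(2): ref=9.0000 raw=[10.8000 18.0000 10.5000 8.1000]
Drift of clock 2 after op 5: 10.5000 - 9.0000 = 1.5000

Answer: 1.5000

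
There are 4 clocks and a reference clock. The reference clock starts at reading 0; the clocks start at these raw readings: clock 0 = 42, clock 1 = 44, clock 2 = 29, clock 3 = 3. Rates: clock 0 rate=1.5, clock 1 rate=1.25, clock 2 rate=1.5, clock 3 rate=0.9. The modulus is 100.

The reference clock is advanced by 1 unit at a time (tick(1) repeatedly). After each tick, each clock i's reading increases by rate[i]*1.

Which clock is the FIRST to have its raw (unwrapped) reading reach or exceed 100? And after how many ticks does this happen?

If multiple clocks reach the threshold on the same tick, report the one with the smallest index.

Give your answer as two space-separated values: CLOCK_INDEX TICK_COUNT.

Answer: 0 39

Derivation:
clock 0: start=42, rate=1.5, needs 100-42 = 58; ticks = ceil(58/1.5) = ceil(38.6667) = 39; reading at tick 39 = 42 + 1.5*39 = 100.5000
clock 1: start=44, rate=1.25, needs 100-44 = 56; ticks = ceil(56/1.25) = ceil(44.8000) = 45; reading at tick 45 = 44 + 1.25*45 = 100.2500
clock 2: start=29, rate=1.5, needs 100-29 = 71; ticks = ceil(71/1.5) = ceil(47.3333) = 48; reading at tick 48 = 29 + 1.5*48 = 101.0000
clock 3: start=3, rate=0.9, needs 100-3 = 97; ticks = ceil(97/0.9) = ceil(107.7778) = 108; reading at tick 108 = 3 + 0.9*108 = 100.2000
Minimum tick count = 39; winners = [0]; smallest index = 0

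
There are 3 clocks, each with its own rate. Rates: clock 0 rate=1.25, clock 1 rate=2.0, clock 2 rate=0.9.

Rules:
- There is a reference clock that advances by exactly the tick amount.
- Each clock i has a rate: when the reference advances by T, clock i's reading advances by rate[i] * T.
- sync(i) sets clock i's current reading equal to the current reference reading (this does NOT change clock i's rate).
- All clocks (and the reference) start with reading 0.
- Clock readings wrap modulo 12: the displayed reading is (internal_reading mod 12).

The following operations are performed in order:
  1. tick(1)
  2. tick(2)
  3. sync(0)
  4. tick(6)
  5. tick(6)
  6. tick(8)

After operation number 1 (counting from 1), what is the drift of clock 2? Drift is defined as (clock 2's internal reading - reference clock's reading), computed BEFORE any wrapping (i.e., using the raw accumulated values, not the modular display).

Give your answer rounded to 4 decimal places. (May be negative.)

Answer: -0.1000

Derivation:
After op 1 tick(1): ref=1.0000 raw=[1.2500 2.0000 0.9000]
Drift of clock 2 after op 1: 0.9000 - 1.0000 = -0.1000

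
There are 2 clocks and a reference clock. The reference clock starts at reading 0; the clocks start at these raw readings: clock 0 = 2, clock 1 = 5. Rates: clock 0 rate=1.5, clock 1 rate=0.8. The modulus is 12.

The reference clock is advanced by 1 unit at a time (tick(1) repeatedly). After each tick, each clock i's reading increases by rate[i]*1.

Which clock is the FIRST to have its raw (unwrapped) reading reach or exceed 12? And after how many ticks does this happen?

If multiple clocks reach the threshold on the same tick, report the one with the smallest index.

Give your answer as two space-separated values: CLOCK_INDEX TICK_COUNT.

clock 0: start=2, rate=1.5, needs 12-2 = 10; ticks = ceil(10/1.5) = ceil(6.6667) = 7; reading at tick 7 = 2 + 1.5*7 = 12.5000
clock 1: start=5, rate=0.8, needs 12-5 = 7; ticks = ceil(7/0.8) = ceil(8.7500) = 9; reading at tick 9 = 5 + 0.8*9 = 12.2000
Minimum tick count = 7; winners = [0]; smallest index = 0

Answer: 0 7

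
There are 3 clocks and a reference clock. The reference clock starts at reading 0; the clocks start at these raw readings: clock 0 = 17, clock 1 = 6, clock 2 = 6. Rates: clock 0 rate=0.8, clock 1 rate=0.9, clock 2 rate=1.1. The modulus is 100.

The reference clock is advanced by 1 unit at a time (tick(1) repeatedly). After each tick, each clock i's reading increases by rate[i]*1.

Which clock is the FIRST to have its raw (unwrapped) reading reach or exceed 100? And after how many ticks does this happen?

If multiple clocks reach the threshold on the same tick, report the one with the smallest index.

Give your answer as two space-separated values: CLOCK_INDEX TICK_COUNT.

Answer: 2 86

Derivation:
clock 0: start=17, rate=0.8, needs 100-17 = 83; ticks = ceil(83/0.8) = ceil(103.7500) = 104; reading at tick 104 = 17 + 0.8*104 = 100.2000
clock 1: start=6, rate=0.9, needs 100-6 = 94; ticks = ceil(94/0.9) = ceil(104.4444) = 105; reading at tick 105 = 6 + 0.9*105 = 100.5000
clock 2: start=6, rate=1.1, needs 100-6 = 94; ticks = ceil(94/1.1) = ceil(85.4545) = 86; reading at tick 86 = 6 + 1.1*86 = 100.6000
Minimum tick count = 86; winners = [2]; smallest index = 2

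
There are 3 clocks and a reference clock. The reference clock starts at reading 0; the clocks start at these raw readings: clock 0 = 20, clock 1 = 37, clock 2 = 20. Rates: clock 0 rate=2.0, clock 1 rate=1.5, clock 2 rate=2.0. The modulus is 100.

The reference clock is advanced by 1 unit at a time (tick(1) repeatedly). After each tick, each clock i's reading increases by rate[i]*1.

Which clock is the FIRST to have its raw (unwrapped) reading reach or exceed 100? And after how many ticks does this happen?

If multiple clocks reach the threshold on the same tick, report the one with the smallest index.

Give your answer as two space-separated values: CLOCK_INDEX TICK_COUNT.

Answer: 0 40

Derivation:
clock 0: start=20, rate=2.0, needs 100-20 = 80; ticks = ceil(80/2.0) = ceil(40.0000) = 40; reading at tick 40 = 20 + 2.0*40 = 100.0000
clock 1: start=37, rate=1.5, needs 100-37 = 63; ticks = ceil(63/1.5) = ceil(42.0000) = 42; reading at tick 42 = 37 + 1.5*42 = 100.0000
clock 2: start=20, rate=2.0, needs 100-20 = 80; ticks = ceil(80/2.0) = ceil(40.0000) = 40; reading at tick 40 = 20 + 2.0*40 = 100.0000
Minimum tick count = 40; winners = [0, 2]; smallest index = 0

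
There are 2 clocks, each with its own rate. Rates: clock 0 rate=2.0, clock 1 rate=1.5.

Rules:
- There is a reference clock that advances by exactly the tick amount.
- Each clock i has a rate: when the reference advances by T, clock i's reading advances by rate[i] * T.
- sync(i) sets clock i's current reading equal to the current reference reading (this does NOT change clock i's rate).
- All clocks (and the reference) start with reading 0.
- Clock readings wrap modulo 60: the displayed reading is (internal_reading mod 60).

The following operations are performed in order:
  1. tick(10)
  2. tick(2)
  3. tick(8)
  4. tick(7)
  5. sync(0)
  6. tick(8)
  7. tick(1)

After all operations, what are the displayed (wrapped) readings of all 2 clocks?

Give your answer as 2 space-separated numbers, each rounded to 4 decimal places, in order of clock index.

After op 1 tick(10): ref=10.0000 raw=[20.0000 15.0000]
After op 2 tick(2): ref=12.0000 raw=[24.0000 18.0000]
After op 3 tick(8): ref=20.0000 raw=[40.0000 30.0000]
After op 4 tick(7): ref=27.0000 raw=[54.0000 40.5000]
After op 5 sync(0): ref=27.0000 raw=[27.0000 40.5000]
After op 6 tick(8): ref=35.0000 raw=[43.0000 52.5000]
After op 7 tick(1): ref=36.0000 raw=[45.0000 54.0000]
Wrap final raw readings (mod 60): 45.0000 mod 60 = 45.0000; 54.0000 mod 60 = 54.0000

Answer: 45.0000 54.0000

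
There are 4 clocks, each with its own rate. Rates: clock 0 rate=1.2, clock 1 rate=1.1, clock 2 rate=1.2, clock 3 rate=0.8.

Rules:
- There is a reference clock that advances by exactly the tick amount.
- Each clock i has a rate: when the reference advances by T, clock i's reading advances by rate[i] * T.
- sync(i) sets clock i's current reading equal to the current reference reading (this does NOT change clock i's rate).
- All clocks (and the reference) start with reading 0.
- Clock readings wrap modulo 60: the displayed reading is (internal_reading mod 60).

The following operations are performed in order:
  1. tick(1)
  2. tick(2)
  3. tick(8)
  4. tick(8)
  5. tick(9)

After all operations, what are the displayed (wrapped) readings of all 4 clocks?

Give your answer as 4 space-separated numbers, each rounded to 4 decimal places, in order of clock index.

After op 1 tick(1): ref=1.0000 raw=[1.2000 1.1000 1.2000 0.8000]
After op 2 tick(2): ref=3.0000 raw=[3.6000 3.3000 3.6000 2.4000]
After op 3 tick(8): ref=11.0000 raw=[13.2000 12.1000 13.2000 8.8000]
After op 4 tick(8): ref=19.0000 raw=[22.8000 20.9000 22.8000 15.2000]
After op 5 tick(9): ref=28.0000 raw=[33.6000 30.8000 33.6000 22.4000]
Wrap final raw readings (mod 60): 33.6000 mod 60 = 33.6000; 30.8000 mod 60 = 30.8000; 33.6000 mod 60 = 33.6000; 22.4000 mod 60 = 22.4000

Answer: 33.6000 30.8000 33.6000 22.4000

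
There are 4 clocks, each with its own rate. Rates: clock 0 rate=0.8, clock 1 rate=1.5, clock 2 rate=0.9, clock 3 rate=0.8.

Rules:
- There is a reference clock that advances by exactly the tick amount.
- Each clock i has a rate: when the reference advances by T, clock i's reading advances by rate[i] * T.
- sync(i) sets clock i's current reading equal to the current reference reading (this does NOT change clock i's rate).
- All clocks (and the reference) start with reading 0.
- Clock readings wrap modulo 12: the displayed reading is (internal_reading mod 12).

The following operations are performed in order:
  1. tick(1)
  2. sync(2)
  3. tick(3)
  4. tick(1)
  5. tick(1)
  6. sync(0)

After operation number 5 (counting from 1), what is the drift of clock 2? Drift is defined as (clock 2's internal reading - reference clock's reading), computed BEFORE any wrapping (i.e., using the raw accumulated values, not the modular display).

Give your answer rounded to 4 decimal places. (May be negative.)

After op 1 tick(1): ref=1.0000 raw=[0.8000 1.5000 0.9000 0.8000]
After op 2 sync(2): ref=1.0000 raw=[0.8000 1.5000 1.0000 0.8000]
After op 3 tick(3): ref=4.0000 raw=[3.2000 6.0000 3.7000 3.2000]
After op 4 tick(1): ref=5.0000 raw=[4.0000 7.5000 4.6000 4.0000]
After op 5 tick(1): ref=6.0000 raw=[4.8000 9.0000 5.5000 4.8000]
Drift of clock 2 after op 5: 5.5000 - 6.0000 = -0.5000

Answer: -0.5000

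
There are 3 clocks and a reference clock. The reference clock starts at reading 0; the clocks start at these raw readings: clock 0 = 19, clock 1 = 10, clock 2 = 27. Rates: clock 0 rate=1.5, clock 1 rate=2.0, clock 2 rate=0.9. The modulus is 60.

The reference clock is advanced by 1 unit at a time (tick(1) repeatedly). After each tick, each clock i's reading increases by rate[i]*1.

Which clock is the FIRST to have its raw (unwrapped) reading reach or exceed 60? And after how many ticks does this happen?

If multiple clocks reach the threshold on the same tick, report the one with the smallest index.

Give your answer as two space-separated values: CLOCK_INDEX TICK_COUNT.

Answer: 1 25

Derivation:
clock 0: start=19, rate=1.5, needs 60-19 = 41; ticks = ceil(41/1.5) = ceil(27.3333) = 28; reading at tick 28 = 19 + 1.5*28 = 61.0000
clock 1: start=10, rate=2.0, needs 60-10 = 50; ticks = ceil(50/2.0) = ceil(25.0000) = 25; reading at tick 25 = 10 + 2.0*25 = 60.0000
clock 2: start=27, rate=0.9, needs 60-27 = 33; ticks = ceil(33/0.9) = ceil(36.6667) = 37; reading at tick 37 = 27 + 0.9*37 = 60.3000
Minimum tick count = 25; winners = [1]; smallest index = 1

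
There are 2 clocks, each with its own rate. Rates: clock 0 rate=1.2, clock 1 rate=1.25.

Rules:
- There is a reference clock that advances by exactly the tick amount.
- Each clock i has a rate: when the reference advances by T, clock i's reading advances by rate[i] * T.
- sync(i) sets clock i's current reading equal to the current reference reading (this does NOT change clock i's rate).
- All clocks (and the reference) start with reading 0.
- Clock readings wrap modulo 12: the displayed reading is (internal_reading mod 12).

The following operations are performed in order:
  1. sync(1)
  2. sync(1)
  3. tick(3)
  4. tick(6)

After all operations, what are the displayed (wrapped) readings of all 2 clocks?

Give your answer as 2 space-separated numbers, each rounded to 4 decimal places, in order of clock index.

Answer: 10.8000 11.2500

Derivation:
After op 1 sync(1): ref=0.0000 raw=[0.0000 0.0000]
After op 2 sync(1): ref=0.0000 raw=[0.0000 0.0000]
After op 3 tick(3): ref=3.0000 raw=[3.6000 3.7500]
After op 4 tick(6): ref=9.0000 raw=[10.8000 11.2500]
Wrap final raw readings (mod 12): 10.8000 mod 12 = 10.8000; 11.2500 mod 12 = 11.2500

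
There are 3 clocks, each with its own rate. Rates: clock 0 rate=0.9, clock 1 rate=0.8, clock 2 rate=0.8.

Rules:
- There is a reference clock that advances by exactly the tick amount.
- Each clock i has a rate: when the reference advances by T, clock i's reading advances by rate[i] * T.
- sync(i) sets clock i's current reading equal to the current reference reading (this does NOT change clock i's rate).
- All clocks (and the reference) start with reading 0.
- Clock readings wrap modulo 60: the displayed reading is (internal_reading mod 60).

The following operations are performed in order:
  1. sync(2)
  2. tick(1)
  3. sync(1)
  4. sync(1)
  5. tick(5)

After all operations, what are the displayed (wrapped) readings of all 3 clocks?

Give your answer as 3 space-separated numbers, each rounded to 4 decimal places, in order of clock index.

After op 1 sync(2): ref=0.0000 raw=[0.0000 0.0000 0.0000]
After op 2 tick(1): ref=1.0000 raw=[0.9000 0.8000 0.8000]
After op 3 sync(1): ref=1.0000 raw=[0.9000 1.0000 0.8000]
After op 4 sync(1): ref=1.0000 raw=[0.9000 1.0000 0.8000]
After op 5 tick(5): ref=6.0000 raw=[5.4000 5.0000 4.8000]
Wrap final raw readings (mod 60): 5.4000 mod 60 = 5.4000; 5.0000 mod 60 = 5.0000; 4.8000 mod 60 = 4.8000

Answer: 5.4000 5.0000 4.8000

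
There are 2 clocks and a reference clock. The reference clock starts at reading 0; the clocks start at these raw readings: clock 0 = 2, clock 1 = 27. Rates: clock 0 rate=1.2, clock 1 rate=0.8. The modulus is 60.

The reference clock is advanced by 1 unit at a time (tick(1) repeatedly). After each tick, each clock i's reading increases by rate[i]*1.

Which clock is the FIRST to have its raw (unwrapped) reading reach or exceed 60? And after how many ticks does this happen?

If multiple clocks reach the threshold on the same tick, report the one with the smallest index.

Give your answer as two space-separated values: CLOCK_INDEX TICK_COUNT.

Answer: 1 42

Derivation:
clock 0: start=2, rate=1.2, needs 60-2 = 58; ticks = ceil(58/1.2) = ceil(48.3333) = 49; reading at tick 49 = 2 + 1.2*49 = 60.8000
clock 1: start=27, rate=0.8, needs 60-27 = 33; ticks = ceil(33/0.8) = ceil(41.2500) = 42; reading at tick 42 = 27 + 0.8*42 = 60.6000
Minimum tick count = 42; winners = [1]; smallest index = 1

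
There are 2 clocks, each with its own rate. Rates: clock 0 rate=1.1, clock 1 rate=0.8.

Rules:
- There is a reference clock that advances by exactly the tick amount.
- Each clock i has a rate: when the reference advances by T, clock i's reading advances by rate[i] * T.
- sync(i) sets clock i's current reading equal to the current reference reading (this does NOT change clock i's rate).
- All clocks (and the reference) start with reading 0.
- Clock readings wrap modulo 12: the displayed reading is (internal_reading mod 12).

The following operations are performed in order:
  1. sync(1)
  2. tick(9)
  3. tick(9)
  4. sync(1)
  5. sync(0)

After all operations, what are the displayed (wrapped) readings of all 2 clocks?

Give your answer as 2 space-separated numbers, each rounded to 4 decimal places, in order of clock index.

After op 1 sync(1): ref=0.0000 raw=[0.0000 0.0000]
After op 2 tick(9): ref=9.0000 raw=[9.9000 7.2000]
After op 3 tick(9): ref=18.0000 raw=[19.8000 14.4000]
After op 4 sync(1): ref=18.0000 raw=[19.8000 18.0000]
After op 5 sync(0): ref=18.0000 raw=[18.0000 18.0000]
Wrap final raw readings (mod 12): 18.0000 mod 12 = 6.0000; 18.0000 mod 12 = 6.0000

Answer: 6.0000 6.0000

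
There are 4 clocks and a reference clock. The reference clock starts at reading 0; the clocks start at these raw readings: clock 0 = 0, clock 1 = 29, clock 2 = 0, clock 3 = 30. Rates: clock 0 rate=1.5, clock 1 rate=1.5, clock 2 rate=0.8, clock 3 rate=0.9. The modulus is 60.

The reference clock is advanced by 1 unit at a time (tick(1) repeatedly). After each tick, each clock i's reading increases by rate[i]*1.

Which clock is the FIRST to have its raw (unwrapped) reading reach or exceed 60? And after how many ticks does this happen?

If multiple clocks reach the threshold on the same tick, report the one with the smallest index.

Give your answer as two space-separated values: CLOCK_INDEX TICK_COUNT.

clock 0: start=0, rate=1.5, needs 60-0 = 60; ticks = ceil(60/1.5) = ceil(40.0000) = 40; reading at tick 40 = 0 + 1.5*40 = 60.0000
clock 1: start=29, rate=1.5, needs 60-29 = 31; ticks = ceil(31/1.5) = ceil(20.6667) = 21; reading at tick 21 = 29 + 1.5*21 = 60.5000
clock 2: start=0, rate=0.8, needs 60-0 = 60; ticks = ceil(60/0.8) = ceil(75.0000) = 75; reading at tick 75 = 0 + 0.8*75 = 60.0000
clock 3: start=30, rate=0.9, needs 60-30 = 30; ticks = ceil(30/0.9) = ceil(33.3333) = 34; reading at tick 34 = 30 + 0.9*34 = 60.6000
Minimum tick count = 21; winners = [1]; smallest index = 1

Answer: 1 21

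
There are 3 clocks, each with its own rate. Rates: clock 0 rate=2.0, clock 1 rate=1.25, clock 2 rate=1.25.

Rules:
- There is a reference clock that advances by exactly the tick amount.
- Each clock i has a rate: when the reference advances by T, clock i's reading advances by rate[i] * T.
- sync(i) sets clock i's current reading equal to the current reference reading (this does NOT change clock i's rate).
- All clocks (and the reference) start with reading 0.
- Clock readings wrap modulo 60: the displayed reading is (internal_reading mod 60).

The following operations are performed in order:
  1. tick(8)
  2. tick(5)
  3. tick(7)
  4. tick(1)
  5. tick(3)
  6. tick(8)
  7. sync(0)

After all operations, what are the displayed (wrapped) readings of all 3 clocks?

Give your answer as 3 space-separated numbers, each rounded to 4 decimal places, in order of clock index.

Answer: 32.0000 40.0000 40.0000

Derivation:
After op 1 tick(8): ref=8.0000 raw=[16.0000 10.0000 10.0000]
After op 2 tick(5): ref=13.0000 raw=[26.0000 16.2500 16.2500]
After op 3 tick(7): ref=20.0000 raw=[40.0000 25.0000 25.0000]
After op 4 tick(1): ref=21.0000 raw=[42.0000 26.2500 26.2500]
After op 5 tick(3): ref=24.0000 raw=[48.0000 30.0000 30.0000]
After op 6 tick(8): ref=32.0000 raw=[64.0000 40.0000 40.0000]
After op 7 sync(0): ref=32.0000 raw=[32.0000 40.0000 40.0000]
Wrap final raw readings (mod 60): 32.0000 mod 60 = 32.0000; 40.0000 mod 60 = 40.0000; 40.0000 mod 60 = 40.0000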